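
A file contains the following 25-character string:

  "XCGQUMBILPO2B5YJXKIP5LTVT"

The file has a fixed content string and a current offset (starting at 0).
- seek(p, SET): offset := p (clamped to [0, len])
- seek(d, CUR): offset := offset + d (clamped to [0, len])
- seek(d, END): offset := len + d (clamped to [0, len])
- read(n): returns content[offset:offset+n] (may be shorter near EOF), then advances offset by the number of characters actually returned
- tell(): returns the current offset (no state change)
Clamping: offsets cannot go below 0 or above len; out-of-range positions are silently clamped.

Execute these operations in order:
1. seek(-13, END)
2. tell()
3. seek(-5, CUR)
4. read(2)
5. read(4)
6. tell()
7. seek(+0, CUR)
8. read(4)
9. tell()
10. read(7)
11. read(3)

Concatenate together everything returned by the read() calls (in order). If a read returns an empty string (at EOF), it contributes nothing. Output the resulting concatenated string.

Answer: ILPO2B5YJXKIP5LTVT

Derivation:
After 1 (seek(-13, END)): offset=12
After 2 (tell()): offset=12
After 3 (seek(-5, CUR)): offset=7
After 4 (read(2)): returned 'IL', offset=9
After 5 (read(4)): returned 'PO2B', offset=13
After 6 (tell()): offset=13
After 7 (seek(+0, CUR)): offset=13
After 8 (read(4)): returned '5YJX', offset=17
After 9 (tell()): offset=17
After 10 (read(7)): returned 'KIP5LTV', offset=24
After 11 (read(3)): returned 'T', offset=25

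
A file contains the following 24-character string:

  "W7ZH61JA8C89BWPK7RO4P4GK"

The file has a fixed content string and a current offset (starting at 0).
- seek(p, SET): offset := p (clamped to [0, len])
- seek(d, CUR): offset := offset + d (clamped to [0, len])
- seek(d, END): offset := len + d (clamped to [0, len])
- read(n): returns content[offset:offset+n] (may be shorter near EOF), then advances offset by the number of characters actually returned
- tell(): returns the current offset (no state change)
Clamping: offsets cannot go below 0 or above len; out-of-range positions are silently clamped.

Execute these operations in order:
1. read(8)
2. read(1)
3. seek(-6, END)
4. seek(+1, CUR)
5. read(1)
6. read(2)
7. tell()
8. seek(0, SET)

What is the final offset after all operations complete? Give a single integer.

After 1 (read(8)): returned 'W7ZH61JA', offset=8
After 2 (read(1)): returned '8', offset=9
After 3 (seek(-6, END)): offset=18
After 4 (seek(+1, CUR)): offset=19
After 5 (read(1)): returned '4', offset=20
After 6 (read(2)): returned 'P4', offset=22
After 7 (tell()): offset=22
After 8 (seek(0, SET)): offset=0

Answer: 0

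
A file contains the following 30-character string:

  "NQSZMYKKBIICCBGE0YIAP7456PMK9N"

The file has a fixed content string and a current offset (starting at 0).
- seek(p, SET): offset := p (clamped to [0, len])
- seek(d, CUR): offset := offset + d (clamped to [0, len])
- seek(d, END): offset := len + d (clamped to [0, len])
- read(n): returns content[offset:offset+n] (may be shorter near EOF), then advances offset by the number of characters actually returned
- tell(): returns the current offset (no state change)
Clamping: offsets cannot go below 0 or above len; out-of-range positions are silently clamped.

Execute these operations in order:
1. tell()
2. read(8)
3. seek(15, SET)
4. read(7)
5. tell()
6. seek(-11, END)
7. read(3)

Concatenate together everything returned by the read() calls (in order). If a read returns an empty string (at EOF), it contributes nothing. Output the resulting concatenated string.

Answer: NQSZMYKKE0YIAP7AP7

Derivation:
After 1 (tell()): offset=0
After 2 (read(8)): returned 'NQSZMYKK', offset=8
After 3 (seek(15, SET)): offset=15
After 4 (read(7)): returned 'E0YIAP7', offset=22
After 5 (tell()): offset=22
After 6 (seek(-11, END)): offset=19
After 7 (read(3)): returned 'AP7', offset=22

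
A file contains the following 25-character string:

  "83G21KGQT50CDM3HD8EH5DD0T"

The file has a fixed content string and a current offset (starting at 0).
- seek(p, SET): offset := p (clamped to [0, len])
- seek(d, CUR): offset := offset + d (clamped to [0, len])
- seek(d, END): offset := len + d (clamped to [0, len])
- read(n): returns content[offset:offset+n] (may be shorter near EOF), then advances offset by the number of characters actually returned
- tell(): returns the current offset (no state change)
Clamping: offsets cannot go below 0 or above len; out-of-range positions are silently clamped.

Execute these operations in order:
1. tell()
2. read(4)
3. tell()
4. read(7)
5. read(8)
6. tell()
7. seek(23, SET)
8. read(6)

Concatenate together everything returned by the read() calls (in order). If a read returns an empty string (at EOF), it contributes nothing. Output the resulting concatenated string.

After 1 (tell()): offset=0
After 2 (read(4)): returned '83G2', offset=4
After 3 (tell()): offset=4
After 4 (read(7)): returned '1KGQT50', offset=11
After 5 (read(8)): returned 'CDM3HD8E', offset=19
After 6 (tell()): offset=19
After 7 (seek(23, SET)): offset=23
After 8 (read(6)): returned '0T', offset=25

Answer: 83G21KGQT50CDM3HD8E0T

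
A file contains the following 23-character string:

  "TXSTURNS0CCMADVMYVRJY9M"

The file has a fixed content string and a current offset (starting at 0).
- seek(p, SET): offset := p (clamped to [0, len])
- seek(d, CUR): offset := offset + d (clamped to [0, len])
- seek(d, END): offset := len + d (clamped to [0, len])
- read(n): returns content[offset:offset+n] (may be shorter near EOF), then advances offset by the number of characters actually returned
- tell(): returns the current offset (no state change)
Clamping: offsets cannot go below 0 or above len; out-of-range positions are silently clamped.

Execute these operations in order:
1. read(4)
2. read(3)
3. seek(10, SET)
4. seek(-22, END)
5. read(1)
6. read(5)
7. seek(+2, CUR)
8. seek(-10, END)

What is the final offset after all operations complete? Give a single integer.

After 1 (read(4)): returned 'TXST', offset=4
After 2 (read(3)): returned 'URN', offset=7
After 3 (seek(10, SET)): offset=10
After 4 (seek(-22, END)): offset=1
After 5 (read(1)): returned 'X', offset=2
After 6 (read(5)): returned 'STURN', offset=7
After 7 (seek(+2, CUR)): offset=9
After 8 (seek(-10, END)): offset=13

Answer: 13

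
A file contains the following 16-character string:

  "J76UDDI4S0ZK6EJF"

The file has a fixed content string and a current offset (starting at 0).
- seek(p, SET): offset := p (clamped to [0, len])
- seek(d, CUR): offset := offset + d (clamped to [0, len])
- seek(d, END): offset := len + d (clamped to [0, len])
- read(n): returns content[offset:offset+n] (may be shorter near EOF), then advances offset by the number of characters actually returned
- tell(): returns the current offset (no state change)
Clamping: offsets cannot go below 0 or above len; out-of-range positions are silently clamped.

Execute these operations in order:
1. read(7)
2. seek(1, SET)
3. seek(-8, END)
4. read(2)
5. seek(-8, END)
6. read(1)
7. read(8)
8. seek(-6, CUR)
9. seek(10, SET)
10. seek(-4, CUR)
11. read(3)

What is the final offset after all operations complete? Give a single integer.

After 1 (read(7)): returned 'J76UDDI', offset=7
After 2 (seek(1, SET)): offset=1
After 3 (seek(-8, END)): offset=8
After 4 (read(2)): returned 'S0', offset=10
After 5 (seek(-8, END)): offset=8
After 6 (read(1)): returned 'S', offset=9
After 7 (read(8)): returned '0ZK6EJF', offset=16
After 8 (seek(-6, CUR)): offset=10
After 9 (seek(10, SET)): offset=10
After 10 (seek(-4, CUR)): offset=6
After 11 (read(3)): returned 'I4S', offset=9

Answer: 9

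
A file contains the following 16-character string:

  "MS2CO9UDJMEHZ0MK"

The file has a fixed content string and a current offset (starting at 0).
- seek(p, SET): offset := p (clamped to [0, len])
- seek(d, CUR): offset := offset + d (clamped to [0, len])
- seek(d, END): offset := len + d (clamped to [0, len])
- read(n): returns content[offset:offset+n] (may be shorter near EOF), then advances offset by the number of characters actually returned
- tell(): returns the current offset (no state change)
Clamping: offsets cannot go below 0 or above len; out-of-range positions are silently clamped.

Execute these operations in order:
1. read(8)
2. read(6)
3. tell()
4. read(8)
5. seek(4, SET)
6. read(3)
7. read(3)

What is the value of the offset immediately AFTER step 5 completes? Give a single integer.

After 1 (read(8)): returned 'MS2CO9UD', offset=8
After 2 (read(6)): returned 'JMEHZ0', offset=14
After 3 (tell()): offset=14
After 4 (read(8)): returned 'MK', offset=16
After 5 (seek(4, SET)): offset=4

Answer: 4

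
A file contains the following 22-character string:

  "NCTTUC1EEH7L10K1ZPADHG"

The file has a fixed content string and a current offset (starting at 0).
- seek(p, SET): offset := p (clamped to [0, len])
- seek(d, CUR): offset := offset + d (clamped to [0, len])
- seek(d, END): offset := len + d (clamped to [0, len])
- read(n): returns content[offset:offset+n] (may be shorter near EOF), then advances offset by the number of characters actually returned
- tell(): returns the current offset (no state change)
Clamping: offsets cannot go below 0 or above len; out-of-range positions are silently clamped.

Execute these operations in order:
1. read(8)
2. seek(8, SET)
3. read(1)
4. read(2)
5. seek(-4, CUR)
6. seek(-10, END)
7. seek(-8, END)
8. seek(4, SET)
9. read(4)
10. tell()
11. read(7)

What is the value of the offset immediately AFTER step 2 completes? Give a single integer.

After 1 (read(8)): returned 'NCTTUC1E', offset=8
After 2 (seek(8, SET)): offset=8

Answer: 8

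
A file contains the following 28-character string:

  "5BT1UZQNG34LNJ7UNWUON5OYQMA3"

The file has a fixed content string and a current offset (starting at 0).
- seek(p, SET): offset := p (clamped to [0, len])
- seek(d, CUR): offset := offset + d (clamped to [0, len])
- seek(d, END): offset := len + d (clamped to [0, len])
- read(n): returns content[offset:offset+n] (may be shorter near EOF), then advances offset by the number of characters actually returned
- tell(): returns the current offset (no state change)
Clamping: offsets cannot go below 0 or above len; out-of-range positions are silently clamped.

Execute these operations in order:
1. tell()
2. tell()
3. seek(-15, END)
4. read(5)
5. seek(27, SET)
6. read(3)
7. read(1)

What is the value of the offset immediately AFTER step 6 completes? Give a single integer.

Answer: 28

Derivation:
After 1 (tell()): offset=0
After 2 (tell()): offset=0
After 3 (seek(-15, END)): offset=13
After 4 (read(5)): returned 'J7UNW', offset=18
After 5 (seek(27, SET)): offset=27
After 6 (read(3)): returned '3', offset=28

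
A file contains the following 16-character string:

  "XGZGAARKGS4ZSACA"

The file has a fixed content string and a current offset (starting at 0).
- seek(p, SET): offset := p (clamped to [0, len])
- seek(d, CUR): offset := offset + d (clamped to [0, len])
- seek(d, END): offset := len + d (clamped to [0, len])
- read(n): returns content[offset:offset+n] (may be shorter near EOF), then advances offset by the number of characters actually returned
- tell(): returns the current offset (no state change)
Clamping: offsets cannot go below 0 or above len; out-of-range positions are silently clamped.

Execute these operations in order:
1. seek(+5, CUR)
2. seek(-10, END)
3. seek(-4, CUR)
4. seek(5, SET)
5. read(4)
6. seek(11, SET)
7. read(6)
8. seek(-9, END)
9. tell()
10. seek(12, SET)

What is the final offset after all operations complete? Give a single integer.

Answer: 12

Derivation:
After 1 (seek(+5, CUR)): offset=5
After 2 (seek(-10, END)): offset=6
After 3 (seek(-4, CUR)): offset=2
After 4 (seek(5, SET)): offset=5
After 5 (read(4)): returned 'ARKG', offset=9
After 6 (seek(11, SET)): offset=11
After 7 (read(6)): returned 'ZSACA', offset=16
After 8 (seek(-9, END)): offset=7
After 9 (tell()): offset=7
After 10 (seek(12, SET)): offset=12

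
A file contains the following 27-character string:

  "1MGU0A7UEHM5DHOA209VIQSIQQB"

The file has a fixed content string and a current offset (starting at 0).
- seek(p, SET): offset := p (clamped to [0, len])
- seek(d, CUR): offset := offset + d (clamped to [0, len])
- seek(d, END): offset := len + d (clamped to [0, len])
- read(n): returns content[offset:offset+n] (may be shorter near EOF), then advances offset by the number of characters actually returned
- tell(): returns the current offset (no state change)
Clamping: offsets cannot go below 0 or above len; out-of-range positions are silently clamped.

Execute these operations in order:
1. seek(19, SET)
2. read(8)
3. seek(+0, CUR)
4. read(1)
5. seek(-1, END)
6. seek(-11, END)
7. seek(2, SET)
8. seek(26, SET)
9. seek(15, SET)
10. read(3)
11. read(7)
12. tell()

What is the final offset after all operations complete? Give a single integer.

After 1 (seek(19, SET)): offset=19
After 2 (read(8)): returned 'VIQSIQQB', offset=27
After 3 (seek(+0, CUR)): offset=27
After 4 (read(1)): returned '', offset=27
After 5 (seek(-1, END)): offset=26
After 6 (seek(-11, END)): offset=16
After 7 (seek(2, SET)): offset=2
After 8 (seek(26, SET)): offset=26
After 9 (seek(15, SET)): offset=15
After 10 (read(3)): returned 'A20', offset=18
After 11 (read(7)): returned '9VIQSIQ', offset=25
After 12 (tell()): offset=25

Answer: 25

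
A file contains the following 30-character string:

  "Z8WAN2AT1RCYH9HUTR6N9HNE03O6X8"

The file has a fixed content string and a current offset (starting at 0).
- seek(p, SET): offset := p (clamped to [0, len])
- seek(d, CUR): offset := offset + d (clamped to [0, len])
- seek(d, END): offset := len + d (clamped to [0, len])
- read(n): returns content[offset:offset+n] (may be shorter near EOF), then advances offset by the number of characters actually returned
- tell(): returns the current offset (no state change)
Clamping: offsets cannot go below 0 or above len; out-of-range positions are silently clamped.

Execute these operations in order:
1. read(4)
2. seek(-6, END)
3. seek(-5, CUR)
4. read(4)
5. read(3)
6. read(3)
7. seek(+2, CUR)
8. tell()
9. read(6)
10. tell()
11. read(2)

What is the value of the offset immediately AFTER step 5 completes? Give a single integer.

Answer: 26

Derivation:
After 1 (read(4)): returned 'Z8WA', offset=4
After 2 (seek(-6, END)): offset=24
After 3 (seek(-5, CUR)): offset=19
After 4 (read(4)): returned 'N9HN', offset=23
After 5 (read(3)): returned 'E03', offset=26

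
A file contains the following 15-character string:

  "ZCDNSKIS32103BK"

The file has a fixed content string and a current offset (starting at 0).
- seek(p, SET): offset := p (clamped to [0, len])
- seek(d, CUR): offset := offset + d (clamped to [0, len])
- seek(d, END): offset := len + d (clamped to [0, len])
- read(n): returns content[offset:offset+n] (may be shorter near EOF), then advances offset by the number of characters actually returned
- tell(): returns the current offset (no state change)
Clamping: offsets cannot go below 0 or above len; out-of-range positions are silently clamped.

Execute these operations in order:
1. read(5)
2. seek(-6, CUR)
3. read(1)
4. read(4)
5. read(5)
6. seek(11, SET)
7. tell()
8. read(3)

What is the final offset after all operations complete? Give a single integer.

After 1 (read(5)): returned 'ZCDNS', offset=5
After 2 (seek(-6, CUR)): offset=0
After 3 (read(1)): returned 'Z', offset=1
After 4 (read(4)): returned 'CDNS', offset=5
After 5 (read(5)): returned 'KIS32', offset=10
After 6 (seek(11, SET)): offset=11
After 7 (tell()): offset=11
After 8 (read(3)): returned '03B', offset=14

Answer: 14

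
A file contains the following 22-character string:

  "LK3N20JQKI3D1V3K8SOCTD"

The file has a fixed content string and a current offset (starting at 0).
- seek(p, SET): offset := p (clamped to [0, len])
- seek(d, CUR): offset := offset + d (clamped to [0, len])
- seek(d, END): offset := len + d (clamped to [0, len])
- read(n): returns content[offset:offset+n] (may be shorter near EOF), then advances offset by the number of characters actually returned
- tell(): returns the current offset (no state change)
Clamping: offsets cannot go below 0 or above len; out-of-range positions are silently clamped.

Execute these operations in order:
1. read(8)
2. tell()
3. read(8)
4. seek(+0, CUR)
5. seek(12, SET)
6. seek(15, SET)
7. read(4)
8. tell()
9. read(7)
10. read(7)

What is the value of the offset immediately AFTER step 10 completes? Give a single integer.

Answer: 22

Derivation:
After 1 (read(8)): returned 'LK3N20JQ', offset=8
After 2 (tell()): offset=8
After 3 (read(8)): returned 'KI3D1V3K', offset=16
After 4 (seek(+0, CUR)): offset=16
After 5 (seek(12, SET)): offset=12
After 6 (seek(15, SET)): offset=15
After 7 (read(4)): returned 'K8SO', offset=19
After 8 (tell()): offset=19
After 9 (read(7)): returned 'CTD', offset=22
After 10 (read(7)): returned '', offset=22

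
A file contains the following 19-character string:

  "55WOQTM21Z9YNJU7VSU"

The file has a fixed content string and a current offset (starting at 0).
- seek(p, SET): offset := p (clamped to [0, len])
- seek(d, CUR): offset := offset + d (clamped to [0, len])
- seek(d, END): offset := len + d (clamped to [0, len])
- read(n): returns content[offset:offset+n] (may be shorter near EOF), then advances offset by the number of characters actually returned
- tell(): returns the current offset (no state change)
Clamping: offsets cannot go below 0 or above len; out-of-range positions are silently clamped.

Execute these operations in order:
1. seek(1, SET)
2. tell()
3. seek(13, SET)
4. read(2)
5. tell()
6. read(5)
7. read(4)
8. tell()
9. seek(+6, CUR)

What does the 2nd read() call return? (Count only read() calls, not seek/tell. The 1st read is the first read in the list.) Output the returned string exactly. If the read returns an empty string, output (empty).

After 1 (seek(1, SET)): offset=1
After 2 (tell()): offset=1
After 3 (seek(13, SET)): offset=13
After 4 (read(2)): returned 'JU', offset=15
After 5 (tell()): offset=15
After 6 (read(5)): returned '7VSU', offset=19
After 7 (read(4)): returned '', offset=19
After 8 (tell()): offset=19
After 9 (seek(+6, CUR)): offset=19

Answer: 7VSU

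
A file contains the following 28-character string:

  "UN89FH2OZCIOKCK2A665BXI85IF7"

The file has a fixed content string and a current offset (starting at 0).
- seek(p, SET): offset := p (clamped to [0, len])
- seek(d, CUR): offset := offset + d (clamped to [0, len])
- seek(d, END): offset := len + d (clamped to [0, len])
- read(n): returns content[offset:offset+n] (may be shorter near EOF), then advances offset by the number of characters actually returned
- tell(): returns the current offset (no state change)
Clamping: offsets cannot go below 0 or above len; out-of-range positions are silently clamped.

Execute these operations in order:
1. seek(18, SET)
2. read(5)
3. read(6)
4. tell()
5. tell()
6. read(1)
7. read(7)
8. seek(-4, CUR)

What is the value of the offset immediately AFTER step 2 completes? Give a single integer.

Answer: 23

Derivation:
After 1 (seek(18, SET)): offset=18
After 2 (read(5)): returned '65BXI', offset=23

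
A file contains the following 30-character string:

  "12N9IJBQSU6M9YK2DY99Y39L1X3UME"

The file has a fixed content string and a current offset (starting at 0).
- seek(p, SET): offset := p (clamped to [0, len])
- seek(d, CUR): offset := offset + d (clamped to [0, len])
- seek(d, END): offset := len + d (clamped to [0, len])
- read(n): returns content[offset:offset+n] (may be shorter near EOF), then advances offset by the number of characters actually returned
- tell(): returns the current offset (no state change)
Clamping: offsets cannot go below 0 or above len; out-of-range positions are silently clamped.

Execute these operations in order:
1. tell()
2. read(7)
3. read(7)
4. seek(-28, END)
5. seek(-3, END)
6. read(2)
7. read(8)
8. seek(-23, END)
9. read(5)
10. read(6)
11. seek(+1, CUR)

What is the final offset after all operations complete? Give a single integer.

After 1 (tell()): offset=0
After 2 (read(7)): returned '12N9IJB', offset=7
After 3 (read(7)): returned 'QSU6M9Y', offset=14
After 4 (seek(-28, END)): offset=2
After 5 (seek(-3, END)): offset=27
After 6 (read(2)): returned 'UM', offset=29
After 7 (read(8)): returned 'E', offset=30
After 8 (seek(-23, END)): offset=7
After 9 (read(5)): returned 'QSU6M', offset=12
After 10 (read(6)): returned '9YK2DY', offset=18
After 11 (seek(+1, CUR)): offset=19

Answer: 19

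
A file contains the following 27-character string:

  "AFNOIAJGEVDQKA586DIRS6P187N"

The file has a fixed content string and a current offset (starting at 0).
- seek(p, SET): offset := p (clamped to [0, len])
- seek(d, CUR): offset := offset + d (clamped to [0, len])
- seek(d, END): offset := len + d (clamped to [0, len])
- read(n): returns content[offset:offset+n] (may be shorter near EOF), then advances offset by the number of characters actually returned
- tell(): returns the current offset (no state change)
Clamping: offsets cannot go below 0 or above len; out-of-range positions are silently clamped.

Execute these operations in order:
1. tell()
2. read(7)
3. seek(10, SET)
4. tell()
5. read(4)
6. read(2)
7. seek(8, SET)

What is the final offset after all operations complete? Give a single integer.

After 1 (tell()): offset=0
After 2 (read(7)): returned 'AFNOIAJ', offset=7
After 3 (seek(10, SET)): offset=10
After 4 (tell()): offset=10
After 5 (read(4)): returned 'DQKA', offset=14
After 6 (read(2)): returned '58', offset=16
After 7 (seek(8, SET)): offset=8

Answer: 8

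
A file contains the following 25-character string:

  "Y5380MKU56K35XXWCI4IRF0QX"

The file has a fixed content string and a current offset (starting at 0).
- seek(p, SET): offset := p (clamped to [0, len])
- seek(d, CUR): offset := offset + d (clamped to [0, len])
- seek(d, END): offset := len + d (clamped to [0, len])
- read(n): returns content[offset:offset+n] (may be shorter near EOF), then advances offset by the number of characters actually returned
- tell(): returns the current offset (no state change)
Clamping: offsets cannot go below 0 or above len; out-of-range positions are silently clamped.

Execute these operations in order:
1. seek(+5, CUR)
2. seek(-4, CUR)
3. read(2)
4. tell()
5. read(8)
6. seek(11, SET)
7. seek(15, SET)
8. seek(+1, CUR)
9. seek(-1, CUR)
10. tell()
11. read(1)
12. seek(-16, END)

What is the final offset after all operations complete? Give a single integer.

After 1 (seek(+5, CUR)): offset=5
After 2 (seek(-4, CUR)): offset=1
After 3 (read(2)): returned '53', offset=3
After 4 (tell()): offset=3
After 5 (read(8)): returned '80MKU56K', offset=11
After 6 (seek(11, SET)): offset=11
After 7 (seek(15, SET)): offset=15
After 8 (seek(+1, CUR)): offset=16
After 9 (seek(-1, CUR)): offset=15
After 10 (tell()): offset=15
After 11 (read(1)): returned 'W', offset=16
After 12 (seek(-16, END)): offset=9

Answer: 9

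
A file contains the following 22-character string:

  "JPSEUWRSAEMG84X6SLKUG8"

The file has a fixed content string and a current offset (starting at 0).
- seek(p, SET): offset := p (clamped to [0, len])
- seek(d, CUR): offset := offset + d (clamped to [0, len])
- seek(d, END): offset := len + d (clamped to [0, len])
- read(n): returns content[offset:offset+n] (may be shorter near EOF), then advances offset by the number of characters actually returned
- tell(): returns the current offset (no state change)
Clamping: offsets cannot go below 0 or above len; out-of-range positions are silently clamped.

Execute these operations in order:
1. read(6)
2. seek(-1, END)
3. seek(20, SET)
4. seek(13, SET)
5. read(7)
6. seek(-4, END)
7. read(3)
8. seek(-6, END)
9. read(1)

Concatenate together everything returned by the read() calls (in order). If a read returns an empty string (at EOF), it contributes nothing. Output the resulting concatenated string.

After 1 (read(6)): returned 'JPSEUW', offset=6
After 2 (seek(-1, END)): offset=21
After 3 (seek(20, SET)): offset=20
After 4 (seek(13, SET)): offset=13
After 5 (read(7)): returned '4X6SLKU', offset=20
After 6 (seek(-4, END)): offset=18
After 7 (read(3)): returned 'KUG', offset=21
After 8 (seek(-6, END)): offset=16
After 9 (read(1)): returned 'S', offset=17

Answer: JPSEUW4X6SLKUKUGS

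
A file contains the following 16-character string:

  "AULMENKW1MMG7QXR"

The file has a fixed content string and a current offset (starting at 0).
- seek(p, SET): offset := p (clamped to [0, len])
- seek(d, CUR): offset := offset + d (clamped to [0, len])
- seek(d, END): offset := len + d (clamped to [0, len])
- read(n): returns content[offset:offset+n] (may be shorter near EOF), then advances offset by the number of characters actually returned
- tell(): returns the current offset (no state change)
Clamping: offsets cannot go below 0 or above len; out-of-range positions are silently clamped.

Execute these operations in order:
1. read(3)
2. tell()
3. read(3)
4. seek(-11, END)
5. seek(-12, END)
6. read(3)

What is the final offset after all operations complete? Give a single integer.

Answer: 7

Derivation:
After 1 (read(3)): returned 'AUL', offset=3
After 2 (tell()): offset=3
After 3 (read(3)): returned 'MEN', offset=6
After 4 (seek(-11, END)): offset=5
After 5 (seek(-12, END)): offset=4
After 6 (read(3)): returned 'ENK', offset=7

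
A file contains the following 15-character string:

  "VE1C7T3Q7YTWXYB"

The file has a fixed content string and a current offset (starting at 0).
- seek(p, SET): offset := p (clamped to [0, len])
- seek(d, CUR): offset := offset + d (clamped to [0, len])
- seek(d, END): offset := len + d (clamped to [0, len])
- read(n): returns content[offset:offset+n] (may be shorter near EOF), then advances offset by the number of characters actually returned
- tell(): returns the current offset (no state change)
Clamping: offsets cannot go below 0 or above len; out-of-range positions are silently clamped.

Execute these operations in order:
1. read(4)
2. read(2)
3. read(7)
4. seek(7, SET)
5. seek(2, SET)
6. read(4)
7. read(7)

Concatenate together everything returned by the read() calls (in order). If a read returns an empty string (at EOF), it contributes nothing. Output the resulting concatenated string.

Answer: VE1C7T3Q7YTWX1C7T3Q7YTWX

Derivation:
After 1 (read(4)): returned 'VE1C', offset=4
After 2 (read(2)): returned '7T', offset=6
After 3 (read(7)): returned '3Q7YTWX', offset=13
After 4 (seek(7, SET)): offset=7
After 5 (seek(2, SET)): offset=2
After 6 (read(4)): returned '1C7T', offset=6
After 7 (read(7)): returned '3Q7YTWX', offset=13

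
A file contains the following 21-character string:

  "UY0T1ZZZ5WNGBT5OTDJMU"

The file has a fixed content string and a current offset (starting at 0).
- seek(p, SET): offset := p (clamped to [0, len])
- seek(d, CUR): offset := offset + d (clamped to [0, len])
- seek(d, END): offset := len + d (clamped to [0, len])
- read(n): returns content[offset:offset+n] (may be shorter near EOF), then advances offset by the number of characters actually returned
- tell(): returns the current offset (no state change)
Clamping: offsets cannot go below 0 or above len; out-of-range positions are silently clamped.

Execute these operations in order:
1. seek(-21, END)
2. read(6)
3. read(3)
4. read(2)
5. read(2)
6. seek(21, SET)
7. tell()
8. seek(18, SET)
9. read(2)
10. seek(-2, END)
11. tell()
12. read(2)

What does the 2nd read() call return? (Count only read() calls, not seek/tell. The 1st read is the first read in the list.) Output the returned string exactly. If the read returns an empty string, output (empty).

After 1 (seek(-21, END)): offset=0
After 2 (read(6)): returned 'UY0T1Z', offset=6
After 3 (read(3)): returned 'ZZ5', offset=9
After 4 (read(2)): returned 'WN', offset=11
After 5 (read(2)): returned 'GB', offset=13
After 6 (seek(21, SET)): offset=21
After 7 (tell()): offset=21
After 8 (seek(18, SET)): offset=18
After 9 (read(2)): returned 'JM', offset=20
After 10 (seek(-2, END)): offset=19
After 11 (tell()): offset=19
After 12 (read(2)): returned 'MU', offset=21

Answer: ZZ5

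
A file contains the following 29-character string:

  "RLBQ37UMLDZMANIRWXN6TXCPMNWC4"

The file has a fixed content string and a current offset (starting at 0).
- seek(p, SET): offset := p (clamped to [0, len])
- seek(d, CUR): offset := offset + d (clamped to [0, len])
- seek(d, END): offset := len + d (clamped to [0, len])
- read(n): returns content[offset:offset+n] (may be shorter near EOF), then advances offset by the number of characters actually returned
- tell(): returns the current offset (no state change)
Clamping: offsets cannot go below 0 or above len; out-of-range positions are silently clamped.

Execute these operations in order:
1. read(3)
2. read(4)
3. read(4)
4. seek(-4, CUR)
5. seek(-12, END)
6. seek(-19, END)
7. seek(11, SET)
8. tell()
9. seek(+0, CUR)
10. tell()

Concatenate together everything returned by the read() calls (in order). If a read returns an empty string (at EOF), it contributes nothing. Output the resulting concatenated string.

Answer: RLBQ37UMLDZ

Derivation:
After 1 (read(3)): returned 'RLB', offset=3
After 2 (read(4)): returned 'Q37U', offset=7
After 3 (read(4)): returned 'MLDZ', offset=11
After 4 (seek(-4, CUR)): offset=7
After 5 (seek(-12, END)): offset=17
After 6 (seek(-19, END)): offset=10
After 7 (seek(11, SET)): offset=11
After 8 (tell()): offset=11
After 9 (seek(+0, CUR)): offset=11
After 10 (tell()): offset=11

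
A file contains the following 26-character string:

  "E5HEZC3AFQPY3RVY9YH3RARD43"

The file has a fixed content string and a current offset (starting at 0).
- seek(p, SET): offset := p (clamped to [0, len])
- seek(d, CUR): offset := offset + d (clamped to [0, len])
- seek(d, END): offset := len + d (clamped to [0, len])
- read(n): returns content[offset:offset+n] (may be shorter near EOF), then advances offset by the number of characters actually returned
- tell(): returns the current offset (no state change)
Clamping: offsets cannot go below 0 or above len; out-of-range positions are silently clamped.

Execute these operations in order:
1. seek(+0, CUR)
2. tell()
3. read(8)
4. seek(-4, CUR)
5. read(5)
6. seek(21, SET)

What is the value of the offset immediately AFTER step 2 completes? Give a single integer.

Answer: 0

Derivation:
After 1 (seek(+0, CUR)): offset=0
After 2 (tell()): offset=0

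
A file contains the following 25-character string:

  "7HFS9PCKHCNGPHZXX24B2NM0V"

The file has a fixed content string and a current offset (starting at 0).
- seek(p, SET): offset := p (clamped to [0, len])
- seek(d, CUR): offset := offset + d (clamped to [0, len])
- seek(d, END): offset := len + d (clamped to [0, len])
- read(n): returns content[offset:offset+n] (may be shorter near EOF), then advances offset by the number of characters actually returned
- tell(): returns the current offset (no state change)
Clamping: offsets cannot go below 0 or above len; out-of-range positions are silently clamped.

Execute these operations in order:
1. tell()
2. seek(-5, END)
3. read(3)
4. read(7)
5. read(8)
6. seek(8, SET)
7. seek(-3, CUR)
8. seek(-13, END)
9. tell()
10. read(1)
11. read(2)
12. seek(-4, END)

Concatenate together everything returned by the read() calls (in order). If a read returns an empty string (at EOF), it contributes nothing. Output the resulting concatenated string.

Answer: 2NM0VPHZ

Derivation:
After 1 (tell()): offset=0
After 2 (seek(-5, END)): offset=20
After 3 (read(3)): returned '2NM', offset=23
After 4 (read(7)): returned '0V', offset=25
After 5 (read(8)): returned '', offset=25
After 6 (seek(8, SET)): offset=8
After 7 (seek(-3, CUR)): offset=5
After 8 (seek(-13, END)): offset=12
After 9 (tell()): offset=12
After 10 (read(1)): returned 'P', offset=13
After 11 (read(2)): returned 'HZ', offset=15
After 12 (seek(-4, END)): offset=21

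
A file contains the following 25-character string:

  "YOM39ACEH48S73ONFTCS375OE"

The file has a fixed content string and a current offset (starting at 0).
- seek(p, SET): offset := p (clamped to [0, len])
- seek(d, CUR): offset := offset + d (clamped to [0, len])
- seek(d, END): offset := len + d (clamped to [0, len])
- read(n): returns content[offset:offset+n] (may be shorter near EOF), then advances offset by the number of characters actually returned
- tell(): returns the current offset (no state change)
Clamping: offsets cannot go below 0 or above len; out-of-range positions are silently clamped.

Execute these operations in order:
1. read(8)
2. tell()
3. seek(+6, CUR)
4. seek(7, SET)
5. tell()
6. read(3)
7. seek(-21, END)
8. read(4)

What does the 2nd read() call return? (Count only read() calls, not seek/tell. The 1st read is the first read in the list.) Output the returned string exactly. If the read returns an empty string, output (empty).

Answer: EH4

Derivation:
After 1 (read(8)): returned 'YOM39ACE', offset=8
After 2 (tell()): offset=8
After 3 (seek(+6, CUR)): offset=14
After 4 (seek(7, SET)): offset=7
After 5 (tell()): offset=7
After 6 (read(3)): returned 'EH4', offset=10
After 7 (seek(-21, END)): offset=4
After 8 (read(4)): returned '9ACE', offset=8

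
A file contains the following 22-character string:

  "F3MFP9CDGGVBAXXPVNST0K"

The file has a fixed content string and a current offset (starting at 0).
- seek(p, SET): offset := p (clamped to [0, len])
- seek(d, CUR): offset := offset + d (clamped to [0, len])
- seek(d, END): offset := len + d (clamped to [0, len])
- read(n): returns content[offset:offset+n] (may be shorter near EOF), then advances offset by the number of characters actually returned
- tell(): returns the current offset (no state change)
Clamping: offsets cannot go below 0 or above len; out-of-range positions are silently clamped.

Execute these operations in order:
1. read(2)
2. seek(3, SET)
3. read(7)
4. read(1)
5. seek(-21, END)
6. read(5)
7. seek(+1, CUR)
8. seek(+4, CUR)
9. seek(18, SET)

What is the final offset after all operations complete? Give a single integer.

Answer: 18

Derivation:
After 1 (read(2)): returned 'F3', offset=2
After 2 (seek(3, SET)): offset=3
After 3 (read(7)): returned 'FP9CDGG', offset=10
After 4 (read(1)): returned 'V', offset=11
After 5 (seek(-21, END)): offset=1
After 6 (read(5)): returned '3MFP9', offset=6
After 7 (seek(+1, CUR)): offset=7
After 8 (seek(+4, CUR)): offset=11
After 9 (seek(18, SET)): offset=18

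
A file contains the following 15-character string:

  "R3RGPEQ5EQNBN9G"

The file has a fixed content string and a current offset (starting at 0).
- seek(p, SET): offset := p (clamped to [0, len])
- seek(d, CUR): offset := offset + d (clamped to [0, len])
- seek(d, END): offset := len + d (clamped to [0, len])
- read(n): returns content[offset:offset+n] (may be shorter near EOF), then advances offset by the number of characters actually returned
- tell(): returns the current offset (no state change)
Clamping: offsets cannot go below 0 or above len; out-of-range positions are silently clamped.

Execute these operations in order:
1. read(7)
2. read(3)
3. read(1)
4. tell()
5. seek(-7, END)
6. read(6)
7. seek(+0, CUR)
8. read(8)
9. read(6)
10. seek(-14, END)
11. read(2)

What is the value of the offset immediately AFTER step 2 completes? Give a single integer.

Answer: 10

Derivation:
After 1 (read(7)): returned 'R3RGPEQ', offset=7
After 2 (read(3)): returned '5EQ', offset=10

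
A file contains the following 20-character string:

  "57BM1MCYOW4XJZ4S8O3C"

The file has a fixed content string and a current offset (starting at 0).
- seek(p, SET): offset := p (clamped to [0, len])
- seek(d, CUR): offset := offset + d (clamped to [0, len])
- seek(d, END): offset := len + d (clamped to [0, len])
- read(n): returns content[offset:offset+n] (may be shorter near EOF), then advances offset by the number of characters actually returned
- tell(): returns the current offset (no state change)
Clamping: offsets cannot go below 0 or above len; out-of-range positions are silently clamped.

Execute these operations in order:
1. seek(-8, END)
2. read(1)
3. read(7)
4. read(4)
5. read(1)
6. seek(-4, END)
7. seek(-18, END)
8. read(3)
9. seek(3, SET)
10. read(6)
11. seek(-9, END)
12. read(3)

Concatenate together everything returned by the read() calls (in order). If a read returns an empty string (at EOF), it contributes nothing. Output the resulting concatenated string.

Answer: JZ4S8O3CBM1M1MCYOXJZ

Derivation:
After 1 (seek(-8, END)): offset=12
After 2 (read(1)): returned 'J', offset=13
After 3 (read(7)): returned 'Z4S8O3C', offset=20
After 4 (read(4)): returned '', offset=20
After 5 (read(1)): returned '', offset=20
After 6 (seek(-4, END)): offset=16
After 7 (seek(-18, END)): offset=2
After 8 (read(3)): returned 'BM1', offset=5
After 9 (seek(3, SET)): offset=3
After 10 (read(6)): returned 'M1MCYO', offset=9
After 11 (seek(-9, END)): offset=11
After 12 (read(3)): returned 'XJZ', offset=14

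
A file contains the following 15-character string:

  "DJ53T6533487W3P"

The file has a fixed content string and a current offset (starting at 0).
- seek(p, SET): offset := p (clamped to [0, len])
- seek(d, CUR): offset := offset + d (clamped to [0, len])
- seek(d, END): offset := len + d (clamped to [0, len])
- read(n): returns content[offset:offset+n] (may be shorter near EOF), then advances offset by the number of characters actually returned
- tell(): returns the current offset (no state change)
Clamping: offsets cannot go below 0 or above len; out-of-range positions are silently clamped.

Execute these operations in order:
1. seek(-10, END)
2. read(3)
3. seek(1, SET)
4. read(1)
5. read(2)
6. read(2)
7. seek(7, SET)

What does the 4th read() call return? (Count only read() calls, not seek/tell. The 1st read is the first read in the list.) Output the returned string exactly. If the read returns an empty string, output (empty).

Answer: T6

Derivation:
After 1 (seek(-10, END)): offset=5
After 2 (read(3)): returned '653', offset=8
After 3 (seek(1, SET)): offset=1
After 4 (read(1)): returned 'J', offset=2
After 5 (read(2)): returned '53', offset=4
After 6 (read(2)): returned 'T6', offset=6
After 7 (seek(7, SET)): offset=7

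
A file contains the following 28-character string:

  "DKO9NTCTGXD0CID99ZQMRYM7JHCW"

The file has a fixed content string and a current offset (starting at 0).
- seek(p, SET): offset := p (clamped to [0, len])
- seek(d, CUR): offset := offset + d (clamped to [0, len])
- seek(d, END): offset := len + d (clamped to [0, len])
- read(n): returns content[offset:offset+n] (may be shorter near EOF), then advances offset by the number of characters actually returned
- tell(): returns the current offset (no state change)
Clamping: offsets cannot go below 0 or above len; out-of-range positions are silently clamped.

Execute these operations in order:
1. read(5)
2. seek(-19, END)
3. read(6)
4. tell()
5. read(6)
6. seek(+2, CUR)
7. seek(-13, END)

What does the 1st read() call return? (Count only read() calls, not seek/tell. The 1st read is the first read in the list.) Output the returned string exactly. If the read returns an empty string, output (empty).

After 1 (read(5)): returned 'DKO9N', offset=5
After 2 (seek(-19, END)): offset=9
After 3 (read(6)): returned 'XD0CID', offset=15
After 4 (tell()): offset=15
After 5 (read(6)): returned '99ZQMR', offset=21
After 6 (seek(+2, CUR)): offset=23
After 7 (seek(-13, END)): offset=15

Answer: DKO9N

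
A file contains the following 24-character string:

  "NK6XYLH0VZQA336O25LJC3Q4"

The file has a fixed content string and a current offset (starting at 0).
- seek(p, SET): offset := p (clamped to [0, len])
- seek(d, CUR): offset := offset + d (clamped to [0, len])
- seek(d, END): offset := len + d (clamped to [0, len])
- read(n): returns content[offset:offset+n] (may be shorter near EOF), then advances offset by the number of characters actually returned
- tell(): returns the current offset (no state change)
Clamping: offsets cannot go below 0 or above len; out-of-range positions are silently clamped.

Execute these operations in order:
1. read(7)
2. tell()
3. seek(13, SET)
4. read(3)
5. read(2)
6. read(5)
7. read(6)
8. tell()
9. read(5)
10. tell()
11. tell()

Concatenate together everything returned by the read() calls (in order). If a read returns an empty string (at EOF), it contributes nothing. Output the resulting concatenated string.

After 1 (read(7)): returned 'NK6XYLH', offset=7
After 2 (tell()): offset=7
After 3 (seek(13, SET)): offset=13
After 4 (read(3)): returned '36O', offset=16
After 5 (read(2)): returned '25', offset=18
After 6 (read(5)): returned 'LJC3Q', offset=23
After 7 (read(6)): returned '4', offset=24
After 8 (tell()): offset=24
After 9 (read(5)): returned '', offset=24
After 10 (tell()): offset=24
After 11 (tell()): offset=24

Answer: NK6XYLH36O25LJC3Q4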